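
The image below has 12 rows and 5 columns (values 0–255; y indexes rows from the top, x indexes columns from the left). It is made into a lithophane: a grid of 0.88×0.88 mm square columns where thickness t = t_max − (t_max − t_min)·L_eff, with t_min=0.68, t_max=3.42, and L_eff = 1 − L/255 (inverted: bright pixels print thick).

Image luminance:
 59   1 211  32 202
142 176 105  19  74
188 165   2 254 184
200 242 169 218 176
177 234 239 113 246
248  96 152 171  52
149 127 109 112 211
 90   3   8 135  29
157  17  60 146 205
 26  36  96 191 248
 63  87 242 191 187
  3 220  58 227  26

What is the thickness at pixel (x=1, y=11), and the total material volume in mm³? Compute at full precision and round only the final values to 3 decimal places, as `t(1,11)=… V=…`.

span = t_max - t_min = 3.42 - 0.68 = 2.740
L(1,11) = 220, L_eff = 1 - 220/255 = 0.137255 (inverted)
t(1,11) = 3.42 - 2.740·0.137255 = 3.044
Σt over all 12·5 pixels = 808511/6375 ≈ 126.8252549
V = pitch²·Σt = 0.88²·808511/6375 = 98.213

t(1,11)=3.044 V=98.213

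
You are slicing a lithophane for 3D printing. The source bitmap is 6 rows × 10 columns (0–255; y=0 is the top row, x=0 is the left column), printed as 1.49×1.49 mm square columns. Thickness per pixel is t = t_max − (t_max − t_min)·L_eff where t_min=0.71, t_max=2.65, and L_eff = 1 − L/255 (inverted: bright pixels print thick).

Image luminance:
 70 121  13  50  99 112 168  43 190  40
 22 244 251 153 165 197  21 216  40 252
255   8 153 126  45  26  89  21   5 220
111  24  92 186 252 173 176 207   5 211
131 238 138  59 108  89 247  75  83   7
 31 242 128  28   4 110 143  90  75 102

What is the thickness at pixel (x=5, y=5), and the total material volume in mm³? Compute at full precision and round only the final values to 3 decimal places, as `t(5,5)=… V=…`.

span = t_max - t_min = 2.65 - 0.71 = 1.940
L(5,5) = 110, L_eff = 1 - 110/255 = 0.568627 (inverted)
t(5,5) = 2.65 - 1.940·0.568627 = 1.547
Σt over all 6·10 pixels = 122021/1275 ≈ 95.7027451
V = pitch²·Σt = 1.49²·122021/1275 = 212.470

t(5,5)=1.547 V=212.470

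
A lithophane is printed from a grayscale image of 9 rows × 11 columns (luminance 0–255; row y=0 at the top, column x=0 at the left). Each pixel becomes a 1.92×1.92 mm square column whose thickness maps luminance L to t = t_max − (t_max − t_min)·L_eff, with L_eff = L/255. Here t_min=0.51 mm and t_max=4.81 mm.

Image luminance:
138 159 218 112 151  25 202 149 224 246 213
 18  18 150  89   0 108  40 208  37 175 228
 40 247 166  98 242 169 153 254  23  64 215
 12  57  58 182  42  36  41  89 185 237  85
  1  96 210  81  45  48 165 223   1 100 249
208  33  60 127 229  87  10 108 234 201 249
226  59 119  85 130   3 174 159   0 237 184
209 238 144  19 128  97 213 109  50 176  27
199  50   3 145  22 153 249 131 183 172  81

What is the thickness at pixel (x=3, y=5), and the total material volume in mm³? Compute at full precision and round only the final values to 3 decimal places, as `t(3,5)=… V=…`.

span = t_max - t_min = 4.81 - 0.51 = 4.300
L(3,5) = 127, L_eff = 127/255 = 0.498039
t(3,5) = 4.81 - 4.300·0.498039 = 2.668
Σt over all 9·11 pixels = 1349957/5100 ≈ 264.6974510
V = pitch²·Σt = 1.92²·1349957/5100 = 975.781

t(3,5)=2.668 V=975.781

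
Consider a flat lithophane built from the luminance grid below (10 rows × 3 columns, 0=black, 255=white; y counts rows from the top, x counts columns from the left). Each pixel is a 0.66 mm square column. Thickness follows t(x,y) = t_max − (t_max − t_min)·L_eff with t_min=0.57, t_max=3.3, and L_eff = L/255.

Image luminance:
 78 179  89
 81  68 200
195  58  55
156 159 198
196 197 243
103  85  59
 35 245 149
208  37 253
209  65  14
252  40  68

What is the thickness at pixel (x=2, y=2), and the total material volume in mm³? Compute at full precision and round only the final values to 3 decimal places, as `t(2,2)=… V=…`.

t(2,2)=2.711 V=24.592

span = t_max - t_min = 3.3 - 0.57 = 2.730
L(2,2) = 55, L_eff = 55/255 = 0.215686
t(2,2) = 3.3 - 2.730·0.215686 = 2.711
Σt over all 10·3 pixels = 239933/4250 ≈ 56.4548235
V = pitch²·Σt = 0.66²·239933/4250 = 24.592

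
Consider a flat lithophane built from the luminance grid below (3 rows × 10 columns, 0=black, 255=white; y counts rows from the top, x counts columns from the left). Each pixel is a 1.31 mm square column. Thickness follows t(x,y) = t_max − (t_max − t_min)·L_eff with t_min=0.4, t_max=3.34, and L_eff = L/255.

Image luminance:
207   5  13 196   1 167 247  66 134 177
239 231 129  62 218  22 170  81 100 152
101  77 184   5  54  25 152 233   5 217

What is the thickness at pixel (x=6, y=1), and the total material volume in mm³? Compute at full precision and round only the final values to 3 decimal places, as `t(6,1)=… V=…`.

span = t_max - t_min = 3.34 - 0.4 = 2.940
L(6,1) = 170, L_eff = 170/255 = 0.666667
t(6,1) = 3.34 - 2.940·0.666667 = 1.380
Σt over all 3·10 pixels = 24602/425 ≈ 57.8870588
V = pitch²·Σt = 1.31²·24602/425 = 99.340

t(6,1)=1.380 V=99.340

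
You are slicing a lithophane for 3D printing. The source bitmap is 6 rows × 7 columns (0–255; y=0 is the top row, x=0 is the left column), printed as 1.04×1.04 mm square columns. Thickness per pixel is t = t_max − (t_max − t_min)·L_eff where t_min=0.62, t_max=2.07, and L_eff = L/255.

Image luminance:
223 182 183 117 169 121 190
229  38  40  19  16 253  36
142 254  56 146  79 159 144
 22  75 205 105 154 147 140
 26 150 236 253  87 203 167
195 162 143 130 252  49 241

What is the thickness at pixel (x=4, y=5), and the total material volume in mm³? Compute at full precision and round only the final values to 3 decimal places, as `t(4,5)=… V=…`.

span = t_max - t_min = 2.07 - 0.62 = 1.450
L(4,5) = 252, L_eff = 252/255 = 0.988235
t(4,5) = 2.07 - 1.450·0.988235 = 0.637
Σt over all 6·7 pixels = 67798/1275 ≈ 53.1749020
V = pitch²·Σt = 1.04²·67798/1275 = 57.514

t(4,5)=0.637 V=57.514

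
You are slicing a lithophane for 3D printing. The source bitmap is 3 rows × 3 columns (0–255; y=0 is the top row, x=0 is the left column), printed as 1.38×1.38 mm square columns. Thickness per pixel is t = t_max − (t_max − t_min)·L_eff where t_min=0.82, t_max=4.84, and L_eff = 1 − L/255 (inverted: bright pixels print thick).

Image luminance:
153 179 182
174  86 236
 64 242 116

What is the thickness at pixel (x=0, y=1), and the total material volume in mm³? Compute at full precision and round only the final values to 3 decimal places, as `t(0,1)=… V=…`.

t(0,1)=3.563 V=57.046

span = t_max - t_min = 4.84 - 0.82 = 4.020
L(0,1) = 174, L_eff = 1 - 174/255 = 0.317647 (inverted)
t(0,1) = 4.84 - 4.020·0.317647 = 3.563
Σt over all 3·3 pixels = 127309/4250 ≈ 29.9550588
V = pitch²·Σt = 1.38²·127309/4250 = 57.046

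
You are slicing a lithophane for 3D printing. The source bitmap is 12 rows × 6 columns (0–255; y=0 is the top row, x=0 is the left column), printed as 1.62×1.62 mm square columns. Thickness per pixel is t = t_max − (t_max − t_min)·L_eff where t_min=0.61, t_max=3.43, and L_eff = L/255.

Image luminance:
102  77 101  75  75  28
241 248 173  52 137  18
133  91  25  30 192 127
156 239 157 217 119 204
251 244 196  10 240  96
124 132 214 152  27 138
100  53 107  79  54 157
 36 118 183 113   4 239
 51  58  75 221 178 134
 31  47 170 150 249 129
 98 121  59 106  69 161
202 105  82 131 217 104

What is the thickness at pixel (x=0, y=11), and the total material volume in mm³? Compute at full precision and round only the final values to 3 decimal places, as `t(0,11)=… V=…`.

span = t_max - t_min = 3.43 - 0.61 = 2.820
L(0,11) = 202, L_eff = 202/255 = 0.792157
t(0,11) = 3.43 - 2.820·0.792157 = 1.196
Σt over all 12·6 pixels = 312538/2125 ≈ 147.0767059
V = pitch²·Σt = 1.62²·312538/2125 = 385.988

t(0,11)=1.196 V=385.988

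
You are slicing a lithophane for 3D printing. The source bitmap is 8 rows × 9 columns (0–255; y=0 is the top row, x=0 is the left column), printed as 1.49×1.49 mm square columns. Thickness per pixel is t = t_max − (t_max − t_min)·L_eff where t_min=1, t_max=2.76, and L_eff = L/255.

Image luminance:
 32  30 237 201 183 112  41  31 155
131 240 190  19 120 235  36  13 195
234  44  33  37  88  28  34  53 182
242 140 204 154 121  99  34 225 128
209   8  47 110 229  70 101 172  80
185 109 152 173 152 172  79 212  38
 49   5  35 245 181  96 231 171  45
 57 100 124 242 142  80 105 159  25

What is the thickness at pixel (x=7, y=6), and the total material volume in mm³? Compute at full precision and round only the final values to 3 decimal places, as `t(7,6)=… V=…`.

t(7,6)=1.580 V=308.312

span = t_max - t_min = 2.76 - 1 = 1.760
L(7,6) = 171, L_eff = 171/255 = 0.670588
t(7,6) = 2.76 - 1.760·0.670588 = 1.580
Σt over all 8·9 pixels = 885316/6375 ≈ 138.8730980
V = pitch²·Σt = 1.49²·885316/6375 = 308.312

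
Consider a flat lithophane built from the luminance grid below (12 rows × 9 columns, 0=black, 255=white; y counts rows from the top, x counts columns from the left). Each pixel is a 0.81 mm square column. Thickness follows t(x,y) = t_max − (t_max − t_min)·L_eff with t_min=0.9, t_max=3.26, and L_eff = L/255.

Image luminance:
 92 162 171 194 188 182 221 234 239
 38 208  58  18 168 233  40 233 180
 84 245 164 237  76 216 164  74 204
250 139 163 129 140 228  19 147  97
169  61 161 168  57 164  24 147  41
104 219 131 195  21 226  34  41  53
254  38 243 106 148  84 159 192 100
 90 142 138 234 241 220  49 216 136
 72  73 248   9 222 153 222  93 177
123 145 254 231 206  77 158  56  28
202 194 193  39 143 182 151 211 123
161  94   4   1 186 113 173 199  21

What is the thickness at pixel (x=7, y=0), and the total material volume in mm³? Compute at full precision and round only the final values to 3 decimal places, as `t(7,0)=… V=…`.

t(7,0)=1.094 V=137.622

span = t_max - t_min = 3.26 - 0.9 = 2.360
L(7,0) = 234, L_eff = 234/255 = 0.917647
t(7,0) = 3.26 - 2.360·0.917647 = 1.094
Σt over all 12·9 pixels = 445736/2125 ≈ 209.7581176
V = pitch²·Σt = 0.81²·445736/2125 = 137.622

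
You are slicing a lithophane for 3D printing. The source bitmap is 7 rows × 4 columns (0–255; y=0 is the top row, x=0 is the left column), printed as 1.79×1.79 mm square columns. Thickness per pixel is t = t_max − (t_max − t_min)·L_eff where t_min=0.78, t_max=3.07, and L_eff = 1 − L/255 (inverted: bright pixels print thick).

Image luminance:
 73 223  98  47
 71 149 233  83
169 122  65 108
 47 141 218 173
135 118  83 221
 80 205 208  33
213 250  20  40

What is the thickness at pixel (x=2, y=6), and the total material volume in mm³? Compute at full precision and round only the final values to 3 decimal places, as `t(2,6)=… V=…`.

t(2,6)=0.960 V=174.312

span = t_max - t_min = 3.07 - 0.78 = 2.290
L(2,6) = 20, L_eff = 1 - 20/255 = 0.921569 (inverted)
t(2,6) = 3.07 - 2.290·0.921569 = 0.960
Σt over all 7·4 pixels = 693637/12750 ≈ 54.4029020
V = pitch²·Σt = 1.79²·693637/12750 = 174.312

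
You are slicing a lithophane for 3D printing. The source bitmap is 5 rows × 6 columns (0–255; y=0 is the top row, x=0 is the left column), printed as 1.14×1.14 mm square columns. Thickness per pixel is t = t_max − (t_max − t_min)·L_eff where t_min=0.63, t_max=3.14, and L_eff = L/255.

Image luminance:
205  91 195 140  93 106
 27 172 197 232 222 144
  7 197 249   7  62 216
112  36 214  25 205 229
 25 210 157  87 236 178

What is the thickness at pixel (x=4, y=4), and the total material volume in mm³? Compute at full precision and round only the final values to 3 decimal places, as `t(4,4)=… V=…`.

span = t_max - t_min = 3.14 - 0.63 = 2.510
L(4,4) = 236, L_eff = 236/255 = 0.925490
t(4,4) = 3.14 - 2.510·0.925490 = 0.817
Σt over all 5·6 pixels = 332206/6375 ≈ 52.1107451
V = pitch²·Σt = 1.14²·332206/6375 = 67.723

t(4,4)=0.817 V=67.723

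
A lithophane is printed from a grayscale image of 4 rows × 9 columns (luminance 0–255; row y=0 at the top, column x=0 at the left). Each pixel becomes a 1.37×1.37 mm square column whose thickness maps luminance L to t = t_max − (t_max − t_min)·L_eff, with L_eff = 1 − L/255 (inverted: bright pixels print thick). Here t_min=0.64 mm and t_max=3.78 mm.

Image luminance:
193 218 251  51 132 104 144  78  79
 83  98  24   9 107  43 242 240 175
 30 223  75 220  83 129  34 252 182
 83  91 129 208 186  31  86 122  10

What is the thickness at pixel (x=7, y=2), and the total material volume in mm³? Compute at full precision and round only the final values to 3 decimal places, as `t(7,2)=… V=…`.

t(7,2)=3.743 V=145.975

span = t_max - t_min = 3.78 - 0.64 = 3.140
L(7,2) = 252, L_eff = 1 - 252/255 = 0.011765 (inverted)
t(7,2) = 3.78 - 3.140·0.011765 = 3.743
Σt over all 4·9 pixels = 7933/102 ≈ 77.7745098
V = pitch²·Σt = 1.37²·7933/102 = 145.975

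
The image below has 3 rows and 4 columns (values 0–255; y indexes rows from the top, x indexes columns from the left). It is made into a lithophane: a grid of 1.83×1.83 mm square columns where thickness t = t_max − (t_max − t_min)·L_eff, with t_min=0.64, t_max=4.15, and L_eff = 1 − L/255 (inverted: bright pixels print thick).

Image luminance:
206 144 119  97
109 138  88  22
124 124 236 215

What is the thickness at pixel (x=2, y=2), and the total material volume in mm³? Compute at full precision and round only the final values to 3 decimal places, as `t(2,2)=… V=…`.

t(2,2)=3.888 V=100.488

span = t_max - t_min = 4.15 - 0.64 = 3.510
L(2,2) = 236, L_eff = 1 - 236/255 = 0.074510 (inverted)
t(2,2) = 4.15 - 3.510·0.074510 = 3.888
Σt over all 3·4 pixels = 127527/4250 ≈ 30.0063529
V = pitch²·Σt = 1.83²·127527/4250 = 100.488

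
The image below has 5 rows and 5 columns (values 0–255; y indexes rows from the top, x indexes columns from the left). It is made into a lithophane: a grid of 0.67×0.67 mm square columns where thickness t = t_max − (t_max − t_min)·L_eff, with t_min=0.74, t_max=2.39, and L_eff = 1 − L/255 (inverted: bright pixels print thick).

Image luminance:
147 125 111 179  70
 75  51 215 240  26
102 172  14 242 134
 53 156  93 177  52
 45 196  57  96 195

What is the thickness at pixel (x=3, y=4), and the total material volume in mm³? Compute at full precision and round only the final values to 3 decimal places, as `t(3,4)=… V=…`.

span = t_max - t_min = 2.39 - 0.74 = 1.650
L(3,4) = 96, L_eff = 1 - 96/255 = 0.623529 (inverted)
t(3,4) = 2.39 - 1.650·0.623529 = 1.361
Σt over all 5·5 pixels = 64703/1700 ≈ 38.0605882
V = pitch²·Σt = 0.67²·64703/1700 = 17.085

t(3,4)=1.361 V=17.085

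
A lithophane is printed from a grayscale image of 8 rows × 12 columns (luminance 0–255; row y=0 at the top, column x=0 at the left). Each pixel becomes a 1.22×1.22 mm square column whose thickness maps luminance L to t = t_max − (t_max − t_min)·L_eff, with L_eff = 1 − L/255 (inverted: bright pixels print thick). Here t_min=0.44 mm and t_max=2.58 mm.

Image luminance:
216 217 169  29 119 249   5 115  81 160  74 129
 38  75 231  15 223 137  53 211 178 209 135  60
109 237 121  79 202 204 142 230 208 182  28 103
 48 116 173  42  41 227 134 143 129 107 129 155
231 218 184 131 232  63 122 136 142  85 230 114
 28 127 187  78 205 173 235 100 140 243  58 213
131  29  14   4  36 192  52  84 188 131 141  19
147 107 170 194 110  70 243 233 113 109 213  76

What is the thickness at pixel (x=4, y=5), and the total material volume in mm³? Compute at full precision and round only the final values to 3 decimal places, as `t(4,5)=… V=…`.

t(4,5)=2.160 V=223.977

span = t_max - t_min = 2.58 - 0.44 = 2.140
L(4,5) = 205, L_eff = 1 - 205/255 = 0.196078 (inverted)
t(4,5) = 2.58 - 2.140·0.196078 = 2.160
Σt over all 8·12 pixels = 959323/6375 ≈ 150.4820392
V = pitch²·Σt = 1.22²·959323/6375 = 223.977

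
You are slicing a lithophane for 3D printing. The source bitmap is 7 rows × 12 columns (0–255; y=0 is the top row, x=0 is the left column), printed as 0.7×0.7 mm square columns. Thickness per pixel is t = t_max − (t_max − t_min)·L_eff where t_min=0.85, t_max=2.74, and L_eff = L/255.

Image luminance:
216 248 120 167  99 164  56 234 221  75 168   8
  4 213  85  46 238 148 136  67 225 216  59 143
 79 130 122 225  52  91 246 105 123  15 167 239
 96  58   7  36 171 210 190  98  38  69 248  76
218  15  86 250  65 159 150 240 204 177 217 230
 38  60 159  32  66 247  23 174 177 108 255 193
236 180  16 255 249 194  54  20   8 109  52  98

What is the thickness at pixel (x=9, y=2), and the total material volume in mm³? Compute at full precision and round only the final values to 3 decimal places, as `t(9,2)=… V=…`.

t(9,2)=2.629 V=71.881

span = t_max - t_min = 2.74 - 0.85 = 1.890
L(9,2) = 15, L_eff = 15/255 = 0.058824
t(9,2) = 2.74 - 1.890·0.058824 = 2.629
Σt over all 7·12 pixels = 1246917/8500 ≈ 146.6961176
V = pitch²·Σt = 0.7²·1246917/8500 = 71.881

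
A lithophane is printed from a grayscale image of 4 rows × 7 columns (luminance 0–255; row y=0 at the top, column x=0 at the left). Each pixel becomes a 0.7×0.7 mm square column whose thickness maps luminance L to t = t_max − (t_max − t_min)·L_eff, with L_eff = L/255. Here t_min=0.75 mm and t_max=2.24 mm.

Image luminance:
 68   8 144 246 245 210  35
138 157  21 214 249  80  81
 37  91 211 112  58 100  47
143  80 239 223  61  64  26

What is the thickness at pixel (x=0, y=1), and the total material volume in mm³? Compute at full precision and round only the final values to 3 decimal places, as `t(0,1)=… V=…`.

t(0,1)=1.434 V=21.032

span = t_max - t_min = 2.24 - 0.75 = 1.490
L(0,1) = 138, L_eff = 138/255 = 0.541176
t(0,1) = 2.24 - 1.490·0.541176 = 1.434
Σt over all 4·7 pixels = 273637/6375 ≈ 42.9234510
V = pitch²·Σt = 0.7²·273637/6375 = 21.032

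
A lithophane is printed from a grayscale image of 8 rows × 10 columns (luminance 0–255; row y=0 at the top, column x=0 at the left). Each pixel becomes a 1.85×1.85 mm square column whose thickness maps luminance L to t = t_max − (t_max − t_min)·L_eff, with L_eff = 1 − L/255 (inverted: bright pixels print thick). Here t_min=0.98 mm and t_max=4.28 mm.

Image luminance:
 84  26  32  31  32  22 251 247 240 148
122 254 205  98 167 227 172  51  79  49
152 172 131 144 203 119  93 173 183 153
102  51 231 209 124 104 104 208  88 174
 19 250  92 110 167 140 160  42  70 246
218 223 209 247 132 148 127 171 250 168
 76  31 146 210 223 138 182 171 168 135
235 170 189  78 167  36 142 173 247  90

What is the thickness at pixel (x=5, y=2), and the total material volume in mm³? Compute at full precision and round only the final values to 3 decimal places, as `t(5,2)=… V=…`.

span = t_max - t_min = 4.28 - 0.98 = 3.300
L(5,2) = 119, L_eff = 1 - 119/255 = 0.533333 (inverted)
t(5,2) = 4.28 - 3.300·0.533333 = 2.520
Σt over all 8·10 pixels = 194801/850 ≈ 229.1776471
V = pitch²·Σt = 1.85²·194801/850 = 784.360

t(5,2)=2.520 V=784.360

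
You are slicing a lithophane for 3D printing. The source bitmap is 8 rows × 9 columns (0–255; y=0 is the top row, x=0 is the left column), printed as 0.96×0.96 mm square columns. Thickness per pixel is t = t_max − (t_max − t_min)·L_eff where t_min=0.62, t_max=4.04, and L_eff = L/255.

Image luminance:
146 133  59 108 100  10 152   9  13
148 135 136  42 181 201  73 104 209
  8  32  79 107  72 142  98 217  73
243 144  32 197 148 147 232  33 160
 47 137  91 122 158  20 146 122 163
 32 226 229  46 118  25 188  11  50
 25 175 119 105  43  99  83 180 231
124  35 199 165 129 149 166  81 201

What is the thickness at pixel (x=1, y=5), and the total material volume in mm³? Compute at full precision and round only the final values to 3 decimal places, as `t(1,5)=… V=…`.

t(1,5)=1.009 V=164.706

span = t_max - t_min = 4.04 - 0.62 = 3.420
L(1,5) = 226, L_eff = 226/255 = 0.886275
t(1,5) = 4.04 - 3.420·0.886275 = 1.009
Σt over all 8·9 pixels = 759549/4250 ≈ 178.7174118
V = pitch²·Σt = 0.96²·759549/4250 = 164.706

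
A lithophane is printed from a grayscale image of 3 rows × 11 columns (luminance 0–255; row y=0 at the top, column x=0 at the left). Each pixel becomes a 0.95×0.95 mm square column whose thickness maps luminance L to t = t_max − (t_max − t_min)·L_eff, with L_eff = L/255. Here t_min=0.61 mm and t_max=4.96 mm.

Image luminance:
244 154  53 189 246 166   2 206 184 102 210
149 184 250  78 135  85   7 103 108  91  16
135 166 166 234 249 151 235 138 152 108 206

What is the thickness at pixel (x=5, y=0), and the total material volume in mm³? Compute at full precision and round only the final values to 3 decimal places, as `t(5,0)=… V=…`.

t(5,0)=2.128 V=72.252

span = t_max - t_min = 4.96 - 0.61 = 4.350
L(5,0) = 166, L_eff = 166/255 = 0.650980
t(5,0) = 4.96 - 4.350·0.650980 = 2.128
Σt over all 3·11 pixels = 68049/850 ≈ 80.0576471
V = pitch²·Σt = 0.95²·68049/850 = 72.252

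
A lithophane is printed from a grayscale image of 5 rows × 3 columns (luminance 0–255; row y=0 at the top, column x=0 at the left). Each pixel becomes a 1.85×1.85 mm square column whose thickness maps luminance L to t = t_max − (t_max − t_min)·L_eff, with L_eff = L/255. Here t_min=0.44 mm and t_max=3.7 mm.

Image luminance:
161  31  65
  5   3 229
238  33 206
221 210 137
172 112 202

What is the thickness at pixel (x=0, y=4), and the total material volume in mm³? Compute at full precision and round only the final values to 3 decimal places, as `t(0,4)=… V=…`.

t(0,4)=1.501 V=101.346

span = t_max - t_min = 3.7 - 0.44 = 3.260
L(0,4) = 172, L_eff = 172/255 = 0.674510
t(0,4) = 3.7 - 3.260·0.674510 = 1.501
Σt over all 5·3 pixels = 2517/85 ≈ 29.6117647
V = pitch²·Σt = 1.85²·2517/85 = 101.346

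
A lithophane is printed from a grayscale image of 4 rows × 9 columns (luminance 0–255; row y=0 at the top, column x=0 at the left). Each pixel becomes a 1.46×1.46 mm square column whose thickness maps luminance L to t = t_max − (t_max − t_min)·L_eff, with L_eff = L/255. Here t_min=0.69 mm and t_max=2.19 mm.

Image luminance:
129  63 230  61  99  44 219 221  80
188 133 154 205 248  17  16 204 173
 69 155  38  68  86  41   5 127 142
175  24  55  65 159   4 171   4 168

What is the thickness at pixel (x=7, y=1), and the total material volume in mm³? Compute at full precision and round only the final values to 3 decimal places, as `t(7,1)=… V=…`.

t(7,1)=0.990 V=117.398

span = t_max - t_min = 2.19 - 0.69 = 1.500
L(7,1) = 204, L_eff = 204/255 = 0.800000
t(7,1) = 2.19 - 1.500·0.800000 = 0.990
Σt over all 4·9 pixels = 23407/425 ≈ 55.0752941
V = pitch²·Σt = 1.46²·23407/425 = 117.398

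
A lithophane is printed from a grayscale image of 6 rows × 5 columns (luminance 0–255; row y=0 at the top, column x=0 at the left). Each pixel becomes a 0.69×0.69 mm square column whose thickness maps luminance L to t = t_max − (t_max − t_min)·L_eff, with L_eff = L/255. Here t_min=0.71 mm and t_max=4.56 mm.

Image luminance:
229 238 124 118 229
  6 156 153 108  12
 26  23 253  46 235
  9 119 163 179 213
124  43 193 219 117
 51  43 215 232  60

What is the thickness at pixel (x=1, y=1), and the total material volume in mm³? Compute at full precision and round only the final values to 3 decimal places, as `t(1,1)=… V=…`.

span = t_max - t_min = 4.56 - 0.71 = 3.850
L(1,1) = 156, L_eff = 156/255 = 0.611765
t(1,1) = 4.56 - 3.850·0.611765 = 2.205
Σt over all 6·5 pixels = 32884/425 ≈ 77.3741176
V = pitch²·Σt = 0.69²·32884/425 = 36.838

t(1,1)=2.205 V=36.838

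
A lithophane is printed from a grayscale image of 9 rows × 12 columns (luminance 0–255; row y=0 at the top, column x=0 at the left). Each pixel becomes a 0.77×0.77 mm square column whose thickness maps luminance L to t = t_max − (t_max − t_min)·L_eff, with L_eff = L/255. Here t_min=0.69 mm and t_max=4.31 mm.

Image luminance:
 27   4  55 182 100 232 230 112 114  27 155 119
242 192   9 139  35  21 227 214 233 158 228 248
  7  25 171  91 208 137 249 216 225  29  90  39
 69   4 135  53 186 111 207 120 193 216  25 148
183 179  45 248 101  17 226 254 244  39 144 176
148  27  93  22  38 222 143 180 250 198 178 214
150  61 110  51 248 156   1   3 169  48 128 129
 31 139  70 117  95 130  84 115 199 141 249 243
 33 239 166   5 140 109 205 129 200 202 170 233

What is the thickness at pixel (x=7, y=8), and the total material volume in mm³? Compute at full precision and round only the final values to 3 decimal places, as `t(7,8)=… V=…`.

span = t_max - t_min = 4.31 - 0.69 = 3.620
L(7,8) = 129, L_eff = 129/255 = 0.505882
t(7,8) = 4.31 - 3.620·0.505882 = 2.479
Σt over all 9·12 pixels = 1653013/6375 ≈ 259.2961569
V = pitch²·Σt = 0.77²·1653013/6375 = 153.737

t(7,8)=2.479 V=153.737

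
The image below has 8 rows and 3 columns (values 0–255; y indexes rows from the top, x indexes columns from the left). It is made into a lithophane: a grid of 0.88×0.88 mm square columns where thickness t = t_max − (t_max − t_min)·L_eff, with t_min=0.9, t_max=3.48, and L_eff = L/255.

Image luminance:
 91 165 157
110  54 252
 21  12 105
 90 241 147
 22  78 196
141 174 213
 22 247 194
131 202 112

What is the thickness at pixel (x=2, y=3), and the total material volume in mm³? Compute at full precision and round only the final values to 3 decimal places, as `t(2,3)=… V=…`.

t(2,3)=1.993 V=39.786

span = t_max - t_min = 3.48 - 0.9 = 2.580
L(2,3) = 147, L_eff = 147/255 = 0.576471
t(2,3) = 3.48 - 2.580·0.576471 = 1.993
Σt over all 8·3 pixels = 218349/4250 ≈ 51.3762353
V = pitch²·Σt = 0.88²·218349/4250 = 39.786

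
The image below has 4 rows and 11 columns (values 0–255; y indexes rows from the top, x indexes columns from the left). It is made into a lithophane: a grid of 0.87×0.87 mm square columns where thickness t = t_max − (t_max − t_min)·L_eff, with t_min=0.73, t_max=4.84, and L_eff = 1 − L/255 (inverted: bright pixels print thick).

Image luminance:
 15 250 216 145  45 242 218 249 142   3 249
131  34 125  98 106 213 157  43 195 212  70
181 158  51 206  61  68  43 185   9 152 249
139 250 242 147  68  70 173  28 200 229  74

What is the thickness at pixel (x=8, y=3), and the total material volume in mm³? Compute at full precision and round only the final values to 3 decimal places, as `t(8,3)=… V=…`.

span = t_max - t_min = 4.84 - 0.73 = 4.110
L(8,3) = 200, L_eff = 1 - 200/255 = 0.215686 (inverted)
t(8,3) = 4.84 - 4.110·0.215686 = 3.954
Σt over all 4·11 pixels = 1114337/8500 ≈ 131.0984706
V = pitch²·Σt = 0.87²·1114337/8500 = 99.228

t(8,3)=3.954 V=99.228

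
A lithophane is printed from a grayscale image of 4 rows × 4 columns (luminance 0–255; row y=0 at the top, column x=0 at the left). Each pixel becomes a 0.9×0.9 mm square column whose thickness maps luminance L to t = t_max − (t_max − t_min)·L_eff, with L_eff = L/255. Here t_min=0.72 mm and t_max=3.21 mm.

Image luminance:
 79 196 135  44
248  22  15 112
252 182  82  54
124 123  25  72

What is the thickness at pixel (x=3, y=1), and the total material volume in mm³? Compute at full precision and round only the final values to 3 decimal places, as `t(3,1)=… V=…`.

t(3,1)=2.116 V=27.641

span = t_max - t_min = 3.21 - 0.72 = 2.490
L(3,1) = 112, L_eff = 112/255 = 0.439216
t(3,1) = 3.21 - 2.490·0.439216 = 2.116
Σt over all 4·4 pixels = 58013/1700 ≈ 34.1252941
V = pitch²·Σt = 0.9²·58013/1700 = 27.641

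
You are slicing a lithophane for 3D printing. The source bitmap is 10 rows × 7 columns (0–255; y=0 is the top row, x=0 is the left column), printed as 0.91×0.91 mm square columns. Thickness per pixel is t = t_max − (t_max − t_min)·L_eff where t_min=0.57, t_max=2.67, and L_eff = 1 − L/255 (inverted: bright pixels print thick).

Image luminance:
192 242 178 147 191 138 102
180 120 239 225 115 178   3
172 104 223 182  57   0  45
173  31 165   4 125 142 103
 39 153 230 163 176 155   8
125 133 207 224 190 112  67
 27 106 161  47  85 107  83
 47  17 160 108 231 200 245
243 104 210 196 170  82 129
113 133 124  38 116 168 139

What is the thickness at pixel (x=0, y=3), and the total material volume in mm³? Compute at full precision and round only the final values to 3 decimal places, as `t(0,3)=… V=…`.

span = t_max - t_min = 2.67 - 0.57 = 2.100
L(0,3) = 173, L_eff = 1 - 173/255 = 0.321569 (inverted)
t(0,3) = 2.67 - 2.100·0.321569 = 1.995
Σt over all 10·7 pixels = 49672/425 ≈ 116.8752941
V = pitch²·Σt = 0.91²·49672/425 = 96.784

t(0,3)=1.995 V=96.784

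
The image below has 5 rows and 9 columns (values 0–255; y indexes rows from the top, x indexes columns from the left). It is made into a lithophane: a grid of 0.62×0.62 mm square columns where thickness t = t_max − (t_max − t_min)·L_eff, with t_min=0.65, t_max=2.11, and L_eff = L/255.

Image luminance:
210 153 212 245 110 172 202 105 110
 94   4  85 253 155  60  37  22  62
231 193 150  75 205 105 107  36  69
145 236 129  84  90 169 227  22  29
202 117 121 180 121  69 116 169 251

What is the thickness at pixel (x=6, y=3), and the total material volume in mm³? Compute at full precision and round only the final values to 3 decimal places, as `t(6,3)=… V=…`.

span = t_max - t_min = 2.11 - 0.65 = 1.460
L(6,3) = 227, L_eff = 227/255 = 0.890196
t(6,3) = 2.11 - 1.460·0.890196 = 0.810
Σt over all 5·9 pixels = 1554131/25500 ≈ 60.9463137
V = pitch²·Σt = 0.62²·1554131/25500 = 23.428

t(6,3)=0.810 V=23.428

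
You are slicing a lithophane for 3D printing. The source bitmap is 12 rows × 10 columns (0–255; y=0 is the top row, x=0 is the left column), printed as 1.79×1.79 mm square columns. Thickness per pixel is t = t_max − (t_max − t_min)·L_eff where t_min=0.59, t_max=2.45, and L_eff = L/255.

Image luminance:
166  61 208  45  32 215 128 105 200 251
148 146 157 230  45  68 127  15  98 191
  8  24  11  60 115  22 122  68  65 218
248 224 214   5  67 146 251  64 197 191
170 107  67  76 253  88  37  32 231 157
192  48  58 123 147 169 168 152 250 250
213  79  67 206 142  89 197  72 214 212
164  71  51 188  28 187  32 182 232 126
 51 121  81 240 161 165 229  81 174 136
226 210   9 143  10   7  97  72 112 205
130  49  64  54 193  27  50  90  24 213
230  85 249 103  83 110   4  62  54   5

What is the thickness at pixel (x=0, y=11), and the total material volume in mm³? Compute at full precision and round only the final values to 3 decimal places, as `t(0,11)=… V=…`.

span = t_max - t_min = 2.45 - 0.59 = 1.860
L(0,11) = 230, L_eff = 230/255 = 0.901961
t(0,11) = 2.45 - 1.860·0.901961 = 0.772
Σt over all 12·10 pixels = 185.376
V = pitch²·Σt = 1.79²·185.376 = 593.963

t(0,11)=0.772 V=593.963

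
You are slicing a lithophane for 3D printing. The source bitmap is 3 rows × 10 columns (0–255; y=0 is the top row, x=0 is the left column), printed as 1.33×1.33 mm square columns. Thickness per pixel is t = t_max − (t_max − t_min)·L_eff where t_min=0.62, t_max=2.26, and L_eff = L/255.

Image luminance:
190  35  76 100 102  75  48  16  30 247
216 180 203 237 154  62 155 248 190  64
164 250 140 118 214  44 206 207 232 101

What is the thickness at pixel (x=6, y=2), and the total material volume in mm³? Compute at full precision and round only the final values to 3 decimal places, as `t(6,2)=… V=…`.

t(6,2)=0.935 V=70.967

span = t_max - t_min = 2.26 - 0.62 = 1.640
L(6,2) = 206, L_eff = 206/255 = 0.807843
t(6,2) = 2.26 - 1.640·0.807843 = 0.935
Σt over all 3·10 pixels = 255761/6375 ≈ 40.1193725
V = pitch²·Σt = 1.33²·255761/6375 = 70.967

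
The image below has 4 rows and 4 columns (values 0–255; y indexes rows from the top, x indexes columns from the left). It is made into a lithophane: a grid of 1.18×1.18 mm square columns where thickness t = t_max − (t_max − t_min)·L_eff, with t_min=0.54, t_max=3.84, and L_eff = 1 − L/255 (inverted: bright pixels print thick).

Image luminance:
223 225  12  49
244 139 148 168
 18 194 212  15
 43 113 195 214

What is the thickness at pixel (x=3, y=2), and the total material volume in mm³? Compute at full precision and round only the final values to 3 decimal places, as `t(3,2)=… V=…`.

span = t_max - t_min = 3.84 - 0.54 = 3.300
L(3,2) = 15, L_eff = 1 - 15/255 = 0.941176 (inverted)
t(3,2) = 3.84 - 3.300·0.941176 = 0.734
Σt over all 4·4 pixels = 15838/425 ≈ 37.2658824
V = pitch²·Σt = 1.18²·15838/425 = 51.889

t(3,2)=0.734 V=51.889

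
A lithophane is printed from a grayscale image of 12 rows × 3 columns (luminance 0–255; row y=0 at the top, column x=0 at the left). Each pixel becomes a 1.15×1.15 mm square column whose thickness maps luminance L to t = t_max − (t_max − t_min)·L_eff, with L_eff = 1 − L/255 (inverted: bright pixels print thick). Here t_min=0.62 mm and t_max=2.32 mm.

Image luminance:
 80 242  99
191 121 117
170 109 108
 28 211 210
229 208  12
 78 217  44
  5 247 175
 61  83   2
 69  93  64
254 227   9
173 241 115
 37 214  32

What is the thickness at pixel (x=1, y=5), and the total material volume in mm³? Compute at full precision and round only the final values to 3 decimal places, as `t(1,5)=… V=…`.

span = t_max - t_min = 2.32 - 0.62 = 1.700
L(1,5) = 217, L_eff = 1 - 217/255 = 0.149020 (inverted)
t(1,5) = 2.32 - 1.700·0.149020 = 2.067
Σt over all 12·3 pixels = 52.82
V = pitch²·Σt = 1.15²·52.82 = 69.854

t(1,5)=2.067 V=69.854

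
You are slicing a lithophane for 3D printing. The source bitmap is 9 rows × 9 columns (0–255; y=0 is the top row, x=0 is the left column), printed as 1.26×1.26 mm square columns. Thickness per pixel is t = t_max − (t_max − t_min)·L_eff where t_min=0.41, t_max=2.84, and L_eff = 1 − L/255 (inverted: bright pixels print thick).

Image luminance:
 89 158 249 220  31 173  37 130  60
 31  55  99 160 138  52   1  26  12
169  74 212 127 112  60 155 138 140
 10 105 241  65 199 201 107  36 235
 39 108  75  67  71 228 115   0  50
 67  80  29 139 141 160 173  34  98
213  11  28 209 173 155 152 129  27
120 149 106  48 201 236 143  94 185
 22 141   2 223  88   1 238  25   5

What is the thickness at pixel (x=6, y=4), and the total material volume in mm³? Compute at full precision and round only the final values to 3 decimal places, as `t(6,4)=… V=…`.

span = t_max - t_min = 2.84 - 0.41 = 2.430
L(6,4) = 115, L_eff = 1 - 115/255 = 0.549020 (inverted)
t(6,4) = 2.84 - 2.430·0.549020 = 1.506
Σt over all 9·9 pixels = 100359/850 ≈ 118.0694118
V = pitch²·Σt = 1.26²·100359/850 = 187.447

t(6,4)=1.506 V=187.447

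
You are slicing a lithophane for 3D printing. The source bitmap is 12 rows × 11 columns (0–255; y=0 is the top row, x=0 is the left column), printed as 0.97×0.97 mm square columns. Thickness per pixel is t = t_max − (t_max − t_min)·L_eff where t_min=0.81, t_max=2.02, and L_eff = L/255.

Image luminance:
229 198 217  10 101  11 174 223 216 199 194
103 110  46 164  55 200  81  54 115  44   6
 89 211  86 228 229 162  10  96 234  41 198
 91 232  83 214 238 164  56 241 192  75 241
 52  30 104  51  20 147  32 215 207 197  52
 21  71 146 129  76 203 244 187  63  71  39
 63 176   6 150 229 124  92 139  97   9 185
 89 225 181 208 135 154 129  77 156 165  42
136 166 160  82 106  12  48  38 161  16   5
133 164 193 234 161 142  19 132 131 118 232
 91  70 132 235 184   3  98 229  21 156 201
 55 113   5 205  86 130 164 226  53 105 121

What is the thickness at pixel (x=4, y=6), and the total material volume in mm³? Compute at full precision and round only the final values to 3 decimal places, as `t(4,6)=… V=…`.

span = t_max - t_min = 2.02 - 0.81 = 1.210
L(4,6) = 229, L_eff = 229/255 = 0.898039
t(4,6) = 2.02 - 1.210·0.898039 = 0.933
Σt over all 12·11 pixels = 4788179/25500 ≈ 187.7717255
V = pitch²·Σt = 0.97²·4788179/25500 = 176.674

t(4,6)=0.933 V=176.674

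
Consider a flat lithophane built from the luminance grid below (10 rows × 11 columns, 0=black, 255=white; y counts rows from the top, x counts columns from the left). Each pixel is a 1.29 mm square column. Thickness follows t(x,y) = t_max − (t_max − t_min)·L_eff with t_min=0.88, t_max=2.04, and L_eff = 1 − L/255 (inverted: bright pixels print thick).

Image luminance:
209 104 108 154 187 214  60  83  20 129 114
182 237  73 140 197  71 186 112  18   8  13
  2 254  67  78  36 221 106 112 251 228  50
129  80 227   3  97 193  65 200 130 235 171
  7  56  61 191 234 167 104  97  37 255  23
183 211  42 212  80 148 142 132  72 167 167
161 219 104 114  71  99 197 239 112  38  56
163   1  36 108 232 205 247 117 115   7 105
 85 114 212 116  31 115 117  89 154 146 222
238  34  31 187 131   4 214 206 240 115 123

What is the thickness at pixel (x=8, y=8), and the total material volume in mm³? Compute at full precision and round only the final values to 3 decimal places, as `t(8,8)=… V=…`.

t(8,8)=1.581 V=267.156

span = t_max - t_min = 2.04 - 0.88 = 1.160
L(8,8) = 154, L_eff = 1 - 154/255 = 0.396078 (inverted)
t(8,8) = 2.04 - 1.160·0.396078 = 1.581
Σt over all 10·11 pixels = 1023448/6375 ≈ 160.5408627
V = pitch²·Σt = 1.29²·1023448/6375 = 267.156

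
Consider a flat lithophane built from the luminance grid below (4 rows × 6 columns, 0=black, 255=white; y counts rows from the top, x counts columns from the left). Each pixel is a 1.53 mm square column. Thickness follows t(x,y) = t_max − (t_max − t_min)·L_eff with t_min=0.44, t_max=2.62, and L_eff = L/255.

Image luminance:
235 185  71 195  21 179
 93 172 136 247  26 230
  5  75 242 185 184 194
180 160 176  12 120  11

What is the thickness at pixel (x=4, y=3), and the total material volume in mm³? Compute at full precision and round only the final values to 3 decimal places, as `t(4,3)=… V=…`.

span = t_max - t_min = 2.62 - 0.44 = 2.180
L(4,3) = 120, L_eff = 120/255 = 0.470588
t(4,3) = 2.62 - 2.180·0.470588 = 1.594
Σt over all 4·6 pixels = 219157/6375 ≈ 34.3775686
V = pitch²·Σt = 1.53²·219157/6375 = 80.474

t(4,3)=1.594 V=80.474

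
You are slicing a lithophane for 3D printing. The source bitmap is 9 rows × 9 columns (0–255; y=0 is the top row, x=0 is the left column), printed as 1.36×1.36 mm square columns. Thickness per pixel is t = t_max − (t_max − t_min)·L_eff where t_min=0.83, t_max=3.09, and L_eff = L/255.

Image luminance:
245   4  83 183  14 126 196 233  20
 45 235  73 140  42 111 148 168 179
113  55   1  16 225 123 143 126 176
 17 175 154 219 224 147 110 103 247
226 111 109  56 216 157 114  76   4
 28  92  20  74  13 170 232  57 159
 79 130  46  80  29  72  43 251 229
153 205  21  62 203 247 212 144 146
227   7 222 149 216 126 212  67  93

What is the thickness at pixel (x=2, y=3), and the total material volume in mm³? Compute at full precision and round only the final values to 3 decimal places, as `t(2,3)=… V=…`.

span = t_max - t_min = 3.09 - 0.83 = 2.260
L(2,3) = 154, L_eff = 154/255 = 0.603922
t(2,3) = 3.09 - 2.260·0.603922 = 1.725
Σt over all 9·9 pixels = 4076291/25500 ≈ 159.8545490
V = pitch²·Σt = 1.36²·4076291/25500 = 295.667

t(2,3)=1.725 V=295.667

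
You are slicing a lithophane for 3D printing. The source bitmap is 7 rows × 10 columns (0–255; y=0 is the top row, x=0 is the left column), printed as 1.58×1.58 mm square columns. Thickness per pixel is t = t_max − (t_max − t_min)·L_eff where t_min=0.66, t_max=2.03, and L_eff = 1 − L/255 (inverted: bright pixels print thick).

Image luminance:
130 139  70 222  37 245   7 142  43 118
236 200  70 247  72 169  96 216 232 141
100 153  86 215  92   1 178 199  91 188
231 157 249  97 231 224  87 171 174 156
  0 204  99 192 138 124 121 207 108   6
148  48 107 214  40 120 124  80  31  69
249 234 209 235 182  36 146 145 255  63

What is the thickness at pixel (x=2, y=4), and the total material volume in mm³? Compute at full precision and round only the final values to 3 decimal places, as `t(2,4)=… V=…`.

t(2,4)=1.192 V=247.389

span = t_max - t_min = 2.03 - 0.66 = 1.370
L(2,4) = 99, L_eff = 1 - 99/255 = 0.611765 (inverted)
t(2,4) = 2.03 - 1.370·0.611765 = 1.192
Σt over all 7·10 pixels = 421167/4250 ≈ 99.0981176
V = pitch²·Σt = 1.58²·421167/4250 = 247.389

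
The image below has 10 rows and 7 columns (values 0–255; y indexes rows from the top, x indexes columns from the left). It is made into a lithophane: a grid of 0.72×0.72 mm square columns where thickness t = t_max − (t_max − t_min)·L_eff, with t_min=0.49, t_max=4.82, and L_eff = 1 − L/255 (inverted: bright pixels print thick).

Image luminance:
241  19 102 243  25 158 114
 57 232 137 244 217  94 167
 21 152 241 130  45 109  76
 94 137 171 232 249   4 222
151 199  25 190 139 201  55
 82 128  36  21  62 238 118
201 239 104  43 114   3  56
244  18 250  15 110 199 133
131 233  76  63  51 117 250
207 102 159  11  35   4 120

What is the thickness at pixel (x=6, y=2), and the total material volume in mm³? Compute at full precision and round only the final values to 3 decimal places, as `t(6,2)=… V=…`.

span = t_max - t_min = 4.82 - 0.49 = 4.330
L(6,2) = 76, L_eff = 1 - 76/255 = 0.701961 (inverted)
t(6,2) = 4.82 - 4.330·0.701961 = 1.781
Σt over all 10·7 pixels = 1178407/6375 ≈ 184.8481569
V = pitch²·Σt = 0.72²·1178407/6375 = 95.825

t(6,2)=1.781 V=95.825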